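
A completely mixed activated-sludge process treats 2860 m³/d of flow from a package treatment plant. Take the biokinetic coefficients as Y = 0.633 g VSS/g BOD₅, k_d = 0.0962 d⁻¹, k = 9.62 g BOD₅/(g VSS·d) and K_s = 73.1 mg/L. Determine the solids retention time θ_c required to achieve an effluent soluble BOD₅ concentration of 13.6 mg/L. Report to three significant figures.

Specific growth rate at S = 13.6 mg/L: μ = YkS/(K_s+S) = 0.633·9.62·13.6/(73.1+13.6) = 0.9552 d⁻¹.
θ_c = 1/(μ − k_d) = 1/(0.9552 − 0.0962) = 1/0.8590 = 1.164 d.

θ_c ≈ 1.16 d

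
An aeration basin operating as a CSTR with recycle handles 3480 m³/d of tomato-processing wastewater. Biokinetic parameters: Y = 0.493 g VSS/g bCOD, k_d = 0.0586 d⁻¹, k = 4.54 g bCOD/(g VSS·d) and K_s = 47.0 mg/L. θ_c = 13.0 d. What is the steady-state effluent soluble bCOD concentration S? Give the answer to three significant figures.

For a completely mixed reactor with recycle the Lawrence–McCarty relation gives S = K_s·(1 + k_d·θ_c) / [θ_c·(Y·k − k_d) − 1] = 47.0 × (1 + 0.0586 × 13.0) / [13.0 × (0.493 × 4.54 − 0.0586) − 1] = 82.80 / 27.34 = 3.029 mg/L.

S ≈ 3.03 mg/L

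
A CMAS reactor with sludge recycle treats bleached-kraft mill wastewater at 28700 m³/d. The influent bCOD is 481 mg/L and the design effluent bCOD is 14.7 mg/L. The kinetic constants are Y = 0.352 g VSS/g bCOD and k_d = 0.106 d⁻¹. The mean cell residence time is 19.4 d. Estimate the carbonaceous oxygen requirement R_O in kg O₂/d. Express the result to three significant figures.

Observed yield with endogenous decay: Y_obs = Y / (1 + k_d·θ_c) = 0.352 / (1 + 0.106 × 19.4) = 0.352 / 3.056 = 0.1152 g VSS/g bCOD.
Q·(S₀ − S) = 28700 × (481 − 14.7) × 10⁻³ = 13383 kg/d removed.
Net sludge production P_X = 0.1152 × 13383 = 1541 kg VSS/d.
R_O = Q·ΔS − 1.42 P_X = 13383 − 2189 = 11194 kg O₂/d.

R_O ≈ 11200 kg O₂/d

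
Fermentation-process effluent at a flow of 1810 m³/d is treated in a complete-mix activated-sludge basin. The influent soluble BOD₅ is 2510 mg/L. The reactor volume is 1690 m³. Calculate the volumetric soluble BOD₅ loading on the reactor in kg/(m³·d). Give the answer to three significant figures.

L_v = Q S₀ / V = 1810 × 2510 × 10⁻³ / 1690 = 2.688 kg/(m³·d).

L_v ≈ 2.69 kg soluble BOD₅/(m³·d)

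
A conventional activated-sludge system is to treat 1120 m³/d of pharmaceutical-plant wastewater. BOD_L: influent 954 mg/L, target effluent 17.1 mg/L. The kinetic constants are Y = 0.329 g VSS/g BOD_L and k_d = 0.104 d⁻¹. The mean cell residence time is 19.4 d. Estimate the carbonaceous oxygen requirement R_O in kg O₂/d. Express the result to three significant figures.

Y_obs = Y / (1 + k_d θ_c) = 0.329 / (1 + 0.104 × 19.4) = 0.329 / 3.018 = 0.1090.
ΔS = 954 − 17.1 = 936.9 mg/L, so the substrate removal rate is 1120 × 936.9/1000 = 1049 kg BOD_L/d.
Biomass synthesised: P_X = Y_obs × 1049 = 114.4 kg VSS/d.
Carbonaceous O₂ demand = substrate oxidised − cell-mass equivalent = 1049 − 1.42 × 114.4 = 886.9 kg O₂/d.

R_O ≈ 887 kg O₂/d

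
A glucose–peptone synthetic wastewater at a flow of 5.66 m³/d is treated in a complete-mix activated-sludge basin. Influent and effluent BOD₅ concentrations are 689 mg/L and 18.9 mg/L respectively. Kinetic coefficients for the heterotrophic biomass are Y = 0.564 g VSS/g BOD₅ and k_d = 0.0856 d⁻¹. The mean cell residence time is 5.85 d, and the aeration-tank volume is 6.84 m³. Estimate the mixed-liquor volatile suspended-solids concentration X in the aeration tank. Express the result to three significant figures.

X ≈ 1220 mg/L

Solving the biomass balance for X: X = Y Q (S₀−S) θ_c / [V (1+k_d θ_c)] = 0.564 × 5.66 × (689 − 18.9) × 5.85 / [6.84 × (1 + 0.0856 × 5.85)] = 1219 mg/L.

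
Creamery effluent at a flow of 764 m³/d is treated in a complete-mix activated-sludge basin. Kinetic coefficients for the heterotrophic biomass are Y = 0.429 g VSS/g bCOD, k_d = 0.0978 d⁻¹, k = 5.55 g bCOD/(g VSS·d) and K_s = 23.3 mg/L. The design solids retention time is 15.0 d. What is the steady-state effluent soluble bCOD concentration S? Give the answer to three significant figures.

S ≈ 1.73 mg/L

For a completely mixed reactor with recycle the Lawrence–McCarty relation gives S = K_s·(1 + k_d·θ_c) / [θ_c·(Y·k − k_d) − 1] = 23.3 × (1 + 0.0978 × 15.0) / [15.0 × (0.429 × 5.55 − 0.0978) − 1] = 57.48 / 33.25 = 1.729 mg/L.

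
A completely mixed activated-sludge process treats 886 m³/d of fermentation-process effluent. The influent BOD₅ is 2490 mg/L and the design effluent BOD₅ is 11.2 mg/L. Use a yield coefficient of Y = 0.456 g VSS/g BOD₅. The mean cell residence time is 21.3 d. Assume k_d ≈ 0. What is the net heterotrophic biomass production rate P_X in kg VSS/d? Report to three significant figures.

No decay correction is needed, so Y_obs = Y = 0.456.
Q·(S₀ − S) = 886 × (2490 − 11.2) × 10⁻³ = 2196 kg/d removed.
So the net sludge growth is P_X = 0.4560 × 2196 = 1001 kg VSS/d.

P_X ≈ 1000 kg VSS/d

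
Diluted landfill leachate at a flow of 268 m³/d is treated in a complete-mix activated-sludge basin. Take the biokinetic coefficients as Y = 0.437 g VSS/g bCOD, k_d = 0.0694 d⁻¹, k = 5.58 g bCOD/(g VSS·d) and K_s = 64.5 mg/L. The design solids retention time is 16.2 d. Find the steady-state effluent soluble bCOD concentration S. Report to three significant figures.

S ≈ 3.67 mg/L

From the Monod/SRT balance for a CMAS, S = K_s·(1+k_d θ_c)/[θ_c·(Y k − k_d) − 1] = 64.5 × (1 + 0.0694 × 16.2) / [16.2 × (0.437 × 5.58 − 0.0694) − 1] = 137.0 / 37.38 = 3.666 mg/L.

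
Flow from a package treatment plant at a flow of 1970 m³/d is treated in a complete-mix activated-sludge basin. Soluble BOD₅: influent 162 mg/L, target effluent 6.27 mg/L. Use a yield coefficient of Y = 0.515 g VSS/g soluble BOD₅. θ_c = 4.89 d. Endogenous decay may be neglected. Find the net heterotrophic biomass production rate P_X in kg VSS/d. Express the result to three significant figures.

With endogenous decay neglected, the observed yield equals the true yield: Y_obs = Y = 0.515 g VSS/g soluble BOD₅.
ΔS = 162 − 6.27 = 155.7 mg/L, so the substrate removal rate is 1970 × 155.7/1000 = 306.8 kg soluble BOD₅/d.
Net biomass production P_X = Y_obs × Q·(S₀ − S) = 0.5150 × 306.8 = 158.0 kg VSS/d.

P_X ≈ 158 kg VSS/d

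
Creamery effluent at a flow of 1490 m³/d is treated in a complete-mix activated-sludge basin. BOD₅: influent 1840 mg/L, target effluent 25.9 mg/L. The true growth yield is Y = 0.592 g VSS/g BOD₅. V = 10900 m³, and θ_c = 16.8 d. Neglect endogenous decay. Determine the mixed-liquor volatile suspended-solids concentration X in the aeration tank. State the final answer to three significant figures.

X ≈ 2470 mg/L

X = Y·Q·ΔS·θ_c / V = 0.592 × 1490 × (1840 − 25.9) × 16.8 / 10900 = 2466 mg/L.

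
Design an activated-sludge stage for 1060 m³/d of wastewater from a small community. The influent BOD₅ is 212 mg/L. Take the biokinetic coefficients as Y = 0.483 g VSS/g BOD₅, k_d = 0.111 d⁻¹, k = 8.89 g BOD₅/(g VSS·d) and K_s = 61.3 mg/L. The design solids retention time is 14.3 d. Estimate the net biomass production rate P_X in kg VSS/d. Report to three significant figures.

For a completely mixed reactor with recycle the Lawrence–McCarty relation gives S = K_s·(1 + k_d·θ_c) / [θ_c·(Y·k − k_d) − 1] = 61.3 × (1 + 0.111 × 14.3) / [14.3 × (0.483 × 8.89 − 0.111) − 1] = 158.6 / 58.82 = 2.697 mg/L.
Y_obs = Y / (1 + k_d θ_c) = 0.483 / (1 + 0.111 × 14.3) = 0.483 / 2.587 = 0.1867.
Substrate removed = Q·(S₀ − S) = 1060 m³/d × (212 − 2.70) g/m³ = 2.22×10^5 g/d = 221.9 kg/d.
So the net sludge growth is P_X = 0.1867 × 221.9 = 41.42 kg VSS/d.

P_X ≈ 41.4 kg VSS/d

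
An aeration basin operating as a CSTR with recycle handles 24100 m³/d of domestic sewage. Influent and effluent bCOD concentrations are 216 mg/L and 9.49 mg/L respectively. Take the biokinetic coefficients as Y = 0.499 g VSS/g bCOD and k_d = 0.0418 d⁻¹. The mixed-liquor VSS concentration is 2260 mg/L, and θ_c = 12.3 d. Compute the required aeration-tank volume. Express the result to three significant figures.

V ≈ 8930 m³

Rearranging the biomass balance for a CMAS with decay, V = Y·Q·ΔS·θ_c / [X·(1+k_d θ_c)] = 0.499 × 24100 × (216 − 9.49) × 12.3 / [2260 × (1 + 0.0418 × 12.3)] = 3.05×10^7 / 3422 = 8927 m³.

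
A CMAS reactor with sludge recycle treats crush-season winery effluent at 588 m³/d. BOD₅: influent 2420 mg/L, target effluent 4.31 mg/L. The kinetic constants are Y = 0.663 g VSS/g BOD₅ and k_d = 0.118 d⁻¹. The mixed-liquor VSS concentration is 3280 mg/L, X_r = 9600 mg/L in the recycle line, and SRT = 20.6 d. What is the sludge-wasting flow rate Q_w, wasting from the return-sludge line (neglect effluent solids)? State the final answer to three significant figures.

Q_w ≈ 28.6 m³/d

Steady-state biomass mass balance: V·X·(1 + k_d·θ_c) = Y·Q·(S₀ − S)·θ_c, so V = 0.663 × 588 × (2420 − 4.31) × 20.6 / [3280 × (1 + 0.118 × 20.6)] = 1.94×10^7 / 11253 = 1724 m³.
Q_w = (V·X)/(θ_c X_r) = 1724 × 3280 / (20.6 × 9600) = 28.59 m³/d.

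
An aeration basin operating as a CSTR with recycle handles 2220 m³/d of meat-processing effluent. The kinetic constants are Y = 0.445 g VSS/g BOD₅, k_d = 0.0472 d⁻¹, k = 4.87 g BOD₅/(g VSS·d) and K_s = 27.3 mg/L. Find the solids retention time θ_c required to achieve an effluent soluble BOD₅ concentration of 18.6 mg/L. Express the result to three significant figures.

θ_c ≈ 1.20 d

Specific growth rate at S = 18.6 mg/L: μ = YkS/(K_s+S) = 0.445·4.87·18.6/(27.3+18.6) = 0.8782 d⁻¹.
1/θ_c = 0.8782 − 0.0472 = 0.8310 d⁻¹, so θ_c = 1.203 d.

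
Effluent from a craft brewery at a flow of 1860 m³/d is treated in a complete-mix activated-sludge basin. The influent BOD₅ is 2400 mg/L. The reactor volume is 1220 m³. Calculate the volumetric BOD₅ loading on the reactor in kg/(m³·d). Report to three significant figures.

Applied BOD₅ load per unit volume = Q·S₀/V = (1860 × 2400/1000)/1220 = 3.659 kg BOD₅·m⁻³·d⁻¹.

L_v ≈ 3.66 kg BOD₅/(m³·d)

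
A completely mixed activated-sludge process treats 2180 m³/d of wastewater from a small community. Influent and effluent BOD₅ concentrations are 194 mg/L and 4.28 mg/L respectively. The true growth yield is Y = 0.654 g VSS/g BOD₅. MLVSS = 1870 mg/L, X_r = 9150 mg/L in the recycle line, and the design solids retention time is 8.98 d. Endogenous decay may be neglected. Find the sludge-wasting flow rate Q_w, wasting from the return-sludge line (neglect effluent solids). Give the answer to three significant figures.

With k_d = 0 the design equation reduces to V = Y Q (S₀−S) θ_c / X = 0.654 × 2180 × (194 − 4.28) × 8.98 / 1870 = 1299 m³.
θ_c = V·X/(Q_w·X_r) when wasting from the recycle, so Q_w = V·X/(θ_c·X_r) = 1299 × 1870 / (8.98 × 9150) = 29.56 m³/d.

Q_w ≈ 29.6 m³/d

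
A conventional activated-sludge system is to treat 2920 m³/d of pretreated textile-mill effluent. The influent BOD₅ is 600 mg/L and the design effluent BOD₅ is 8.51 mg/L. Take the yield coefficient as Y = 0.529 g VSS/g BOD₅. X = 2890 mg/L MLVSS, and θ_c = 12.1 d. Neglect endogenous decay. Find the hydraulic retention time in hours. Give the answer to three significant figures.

τ ≈ 31.4 h

Biomass mass balance (decay neglected): V·X = Y·Q·(S₀ − S)·θ_c, so V = 0.529 × 2920 × (600 − 8.51) × 12.1 / 2890 = 3825 m³.
τ = V/Q = 3825/2920 = 1.310 d, or 31.44 h.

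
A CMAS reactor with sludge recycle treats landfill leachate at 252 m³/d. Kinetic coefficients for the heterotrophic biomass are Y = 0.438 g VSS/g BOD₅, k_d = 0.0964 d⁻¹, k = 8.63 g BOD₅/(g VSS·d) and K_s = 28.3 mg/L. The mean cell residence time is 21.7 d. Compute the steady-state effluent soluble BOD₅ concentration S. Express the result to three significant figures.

S ≈ 1.11 mg/L

For a completely mixed reactor with recycle the Lawrence–McCarty relation gives S = K_s·(1 + k_d·θ_c) / [θ_c·(Y·k − k_d) − 1] = 28.3 × (1 + 0.0964 × 21.7) / [21.7 × (0.438 × 8.63 − 0.0964) − 1] = 87.50 / 78.93 = 1.109 mg/L.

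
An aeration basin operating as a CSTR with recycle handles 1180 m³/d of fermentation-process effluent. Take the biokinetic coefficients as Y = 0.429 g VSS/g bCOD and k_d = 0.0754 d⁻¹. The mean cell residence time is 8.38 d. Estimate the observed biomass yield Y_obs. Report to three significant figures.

Y_obs ≈ 0.263 g VSS/g bCOD

Correct the yield for decay: Y_obs = Y/(1 + k_d θ_c) = 0.429 / (1 + 0.0754 × 8.38) = 0.429 / 1.632 = 0.2629.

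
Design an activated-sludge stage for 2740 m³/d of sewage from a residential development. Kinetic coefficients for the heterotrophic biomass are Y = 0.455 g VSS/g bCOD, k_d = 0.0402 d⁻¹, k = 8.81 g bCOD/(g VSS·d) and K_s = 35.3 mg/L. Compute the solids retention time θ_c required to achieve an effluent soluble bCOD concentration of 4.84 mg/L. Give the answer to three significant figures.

From 1/θ_c = Y·k·S/(K_s + S) − k_d: Y·k·S/(K_s+S) = 0.455 × 8.81 × 4.84 / (35.3 + 4.84) = 0.4833 d⁻¹.
1/θ_c = 0.4833 − 0.0402 = 0.4431 d⁻¹, so θ_c = 2.257 d.

θ_c ≈ 2.26 d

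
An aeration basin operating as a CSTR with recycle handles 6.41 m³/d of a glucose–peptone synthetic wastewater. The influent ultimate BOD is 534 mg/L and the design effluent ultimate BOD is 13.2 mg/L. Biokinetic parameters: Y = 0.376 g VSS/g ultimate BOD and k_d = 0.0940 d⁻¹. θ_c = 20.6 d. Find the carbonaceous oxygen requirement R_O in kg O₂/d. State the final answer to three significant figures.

R_O ≈ 2.73 kg O₂/d

The observed yield is Y_obs = Y/(1 + k_d·θ_c) = 0.376 / (1 + 0.0940 × 20.6) = 0.376 / 2.936 = 0.1280 g VSS per g ultimate BOD removed.
Mass of ultimate BOD removed per day: Q(S₀ − S) = 6.41 × 520.8 g/m³ = 3.338 kg/d.
Net sludge production P_X = 0.1280 × 3.338 = 0.4275 kg VSS/d.
R_O = Q·ΔS − 1.42 P_X = 3.338 − 0.6070 = 2.731 kg O₂/d.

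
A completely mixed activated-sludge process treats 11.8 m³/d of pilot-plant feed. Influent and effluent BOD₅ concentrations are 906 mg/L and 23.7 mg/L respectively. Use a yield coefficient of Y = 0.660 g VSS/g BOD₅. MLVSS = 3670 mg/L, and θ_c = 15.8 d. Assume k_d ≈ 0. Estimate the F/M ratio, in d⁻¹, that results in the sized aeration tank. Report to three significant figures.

With k_d = 0 the design equation reduces to V = Y Q (S₀−S) θ_c / X = 0.660 × 11.8 × (906 − 23.7) × 15.8 / 3670 = 29.58 m³.
F/M = applied load / biomass = Q·S₀/(V·X) = 11.8 × 906 / (29.58 × 3670) = 0.09847 d⁻¹.

F/M ≈ 0.0985 d⁻¹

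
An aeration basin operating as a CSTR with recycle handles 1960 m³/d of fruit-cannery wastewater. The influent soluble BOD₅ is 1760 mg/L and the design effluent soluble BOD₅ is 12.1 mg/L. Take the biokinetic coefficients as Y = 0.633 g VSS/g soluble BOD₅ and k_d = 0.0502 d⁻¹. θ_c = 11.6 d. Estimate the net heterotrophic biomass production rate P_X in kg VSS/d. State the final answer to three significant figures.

P_X ≈ 1370 kg VSS/d

The observed yield is Y_obs = Y/(1 + k_d·θ_c) = 0.633 / (1 + 0.0502 × 11.6) = 0.633 / 1.582 = 0.4000 g VSS per g soluble BOD₅ removed.
Q·(S₀ − S) = 1960 × (1760 − 12.1) × 10⁻³ = 3426 kg/d removed.
Biomass produced: P_X = Y_obs·Q·ΔS = 0.4000 × 3426 ≈ 1371 kg VSS/d.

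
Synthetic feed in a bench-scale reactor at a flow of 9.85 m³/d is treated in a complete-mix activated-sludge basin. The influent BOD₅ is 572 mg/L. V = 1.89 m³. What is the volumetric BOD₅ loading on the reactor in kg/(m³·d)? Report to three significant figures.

Volumetric loading L_v = Q·S₀ / V = 9.85 × 572 g/m³ / 1.890 m³ = 2981 g/(m³·d) = 2.981 kg BOD₅/(m³·d).

L_v ≈ 2.98 kg BOD₅/(m³·d)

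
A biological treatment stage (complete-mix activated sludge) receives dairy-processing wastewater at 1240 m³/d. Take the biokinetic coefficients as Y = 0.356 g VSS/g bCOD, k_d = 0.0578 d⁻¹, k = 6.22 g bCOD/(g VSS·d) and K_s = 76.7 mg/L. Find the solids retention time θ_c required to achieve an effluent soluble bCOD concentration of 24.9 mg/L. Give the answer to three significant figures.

Specific growth rate at S = 24.9 mg/L: μ = YkS/(K_s+S) = 0.356·6.22·24.9/(76.7+24.9) = 0.5427 d⁻¹.
1/θ_c = 0.5427 − 0.0578 = 0.4849 d⁻¹, so θ_c = 2.062 d.

θ_c ≈ 2.06 d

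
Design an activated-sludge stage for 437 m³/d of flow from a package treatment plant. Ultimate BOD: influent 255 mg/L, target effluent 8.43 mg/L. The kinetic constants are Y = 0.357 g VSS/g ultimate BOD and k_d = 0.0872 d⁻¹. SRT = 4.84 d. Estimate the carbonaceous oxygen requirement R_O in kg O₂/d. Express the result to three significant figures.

R_O ≈ 69.3 kg O₂/d

Correct the yield for decay: Y_obs = Y/(1 + k_d θ_c) = 0.357 / (1 + 0.0872 × 4.84) = 0.357 / 1.422 = 0.2510.
Q·(S₀ − S) = 437 × (255 − 8.43) × 10⁻³ = 107.8 kg/d removed.
Net sludge production P_X = 0.2510 × 107.8 = 27.05 kg VSS/d.
R_O = Q·ΔS − 1.42 P_X = 107.8 − 38.41 = 69.34 kg O₂/d.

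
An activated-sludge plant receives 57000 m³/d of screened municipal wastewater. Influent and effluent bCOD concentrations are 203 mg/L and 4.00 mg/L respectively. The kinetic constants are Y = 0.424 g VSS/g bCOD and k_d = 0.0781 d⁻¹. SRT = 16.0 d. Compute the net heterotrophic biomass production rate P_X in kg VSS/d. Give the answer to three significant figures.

P_X ≈ 2140 kg VSS/d

The observed yield is Y_obs = Y/(1 + k_d·θ_c) = 0.424 / (1 + 0.0781 × 16.0) = 0.424 / 2.250 = 0.1885 g VSS per g bCOD removed.
ΔS = 203 − 4.00 = 199.0 mg/L, so the substrate removal rate is 57000 × 199.0/1000 = 11343 kg bCOD/d.
Net biomass production P_X = Y_obs × Q·(S₀ − S) = 0.1885 × 11343 = 2138 kg VSS/d.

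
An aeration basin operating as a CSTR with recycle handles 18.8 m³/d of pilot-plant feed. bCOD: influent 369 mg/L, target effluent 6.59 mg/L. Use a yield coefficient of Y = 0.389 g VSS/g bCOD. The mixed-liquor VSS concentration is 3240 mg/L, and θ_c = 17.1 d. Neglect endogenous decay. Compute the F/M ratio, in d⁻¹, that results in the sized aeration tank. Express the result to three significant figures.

F/M ≈ 0.153 d⁻¹

Biomass mass balance (decay neglected): V·X = Y·Q·(S₀ − S)·θ_c, so V = 0.389 × 18.8 × (369 − 6.59) × 17.1 / 3240 = 13.99 m³.
F/M = applied load / biomass = Q·S₀/(V·X) = 18.8 × 369 / (13.99 × 3240) = 0.1531 d⁻¹.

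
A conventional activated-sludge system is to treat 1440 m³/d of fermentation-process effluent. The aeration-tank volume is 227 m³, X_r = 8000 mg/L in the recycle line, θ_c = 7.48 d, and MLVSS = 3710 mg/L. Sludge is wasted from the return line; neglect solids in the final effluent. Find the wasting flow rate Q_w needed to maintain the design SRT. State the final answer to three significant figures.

Q_w ≈ 14.1 m³/d

θ_c = V·X/(Q_w·X_r) when wasting from the recycle, so Q_w = V·X/(θ_c·X_r) = 227.0 × 3710 / (7.48 × 8000) = 14.07 m³/d.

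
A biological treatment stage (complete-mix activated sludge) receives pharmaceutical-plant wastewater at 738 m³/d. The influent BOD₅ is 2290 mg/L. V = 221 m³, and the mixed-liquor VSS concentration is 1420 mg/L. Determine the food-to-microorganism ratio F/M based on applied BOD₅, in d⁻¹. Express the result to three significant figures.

F/M ≈ 5.39 d⁻¹

Food-to-microorganism ratio F/M = Q S₀ / (V X) = 738 × 2290 / (221.0 × 1420) = 5.385 d⁻¹.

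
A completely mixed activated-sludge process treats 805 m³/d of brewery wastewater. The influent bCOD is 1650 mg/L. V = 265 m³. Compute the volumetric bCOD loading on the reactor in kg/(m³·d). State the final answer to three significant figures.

Volumetric loading L_v = Q·S₀ / V = 805 × 1650 g/m³ / 265.0 m³ = 5012 g/(m³·d) = 5.012 kg bCOD/(m³·d).

L_v ≈ 5.01 kg bCOD/(m³·d)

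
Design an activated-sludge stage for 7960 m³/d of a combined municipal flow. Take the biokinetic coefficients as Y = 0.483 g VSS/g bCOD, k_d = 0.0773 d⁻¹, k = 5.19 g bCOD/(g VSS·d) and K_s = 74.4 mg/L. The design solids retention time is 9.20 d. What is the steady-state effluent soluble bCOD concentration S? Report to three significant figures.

S ≈ 5.96 mg/L

Effluent substrate depends only on kinetics and SRT: S = K_s(1 + k_d θ_c) / [θ_c(Yk − k_d) − 1] = 74.4 × (1 + 0.0773 × 9.20) / [9.20 × (0.483 × 5.19 − 0.0773) − 1] = 127.3 / 21.35 = 5.963 mg/L.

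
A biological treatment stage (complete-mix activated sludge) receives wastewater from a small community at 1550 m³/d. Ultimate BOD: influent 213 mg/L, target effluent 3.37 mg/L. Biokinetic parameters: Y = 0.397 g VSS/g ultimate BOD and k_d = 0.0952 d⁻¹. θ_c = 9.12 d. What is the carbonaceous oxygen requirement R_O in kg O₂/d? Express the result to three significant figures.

Y_obs = Y / (1 + k_d θ_c) = 0.397 / (1 + 0.0952 × 9.12) = 0.397 / 1.868 = 0.2125.
Mass of ultimate BOD removed per day: Q(S₀ − S) = 1550 × 209.6 g/m³ = 324.9 kg/d.
P_X = Y_obs·Q·(S₀ − S) = 0.2125 × 324.9 = 69.05 kg VSS/d.
Carbonaceous O₂ demand = substrate oxidised − cell-mass equivalent = 324.9 − 1.42 × 69.05 = 226.9 kg O₂/d.

R_O ≈ 227 kg O₂/d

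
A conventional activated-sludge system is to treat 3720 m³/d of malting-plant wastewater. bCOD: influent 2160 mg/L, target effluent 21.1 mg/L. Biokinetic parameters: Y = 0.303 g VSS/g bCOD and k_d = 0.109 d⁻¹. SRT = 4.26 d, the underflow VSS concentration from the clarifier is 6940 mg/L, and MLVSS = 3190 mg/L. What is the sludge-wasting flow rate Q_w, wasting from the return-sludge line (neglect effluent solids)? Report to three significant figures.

Q_w ≈ 237 m³/d

From the SRT design equation V = Y Q (S₀−S) θ_c / [X (1 + k_d θ_c)] = 0.303 × 3720 × (2160 − 21.1) × 4.26 / [3190 × (1 + 0.109 × 4.26)] = 1.03×10^7 / 4671 = 2199 m³.
Q_w = (V·X)/(θ_c X_r) = 2199 × 3190 / (4.26 × 6940) = 237.2 m³/d.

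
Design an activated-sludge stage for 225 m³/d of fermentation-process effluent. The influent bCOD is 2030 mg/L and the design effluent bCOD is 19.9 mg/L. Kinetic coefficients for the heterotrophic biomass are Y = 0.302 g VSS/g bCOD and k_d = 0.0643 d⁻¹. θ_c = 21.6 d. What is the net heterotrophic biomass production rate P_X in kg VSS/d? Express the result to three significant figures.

Correct the yield for decay: Y_obs = Y/(1 + k_d θ_c) = 0.302 / (1 + 0.0643 × 21.6) = 0.302 / 2.389 = 0.1264.
Q·(S₀ − S) = 225 × (2030 − 19.9) × 10⁻³ = 452.3 kg/d removed.
Net biomass production P_X = Y_obs × Q·(S₀ − S) = 0.1264 × 452.3 = 57.18 kg VSS/d.

P_X ≈ 57.2 kg VSS/d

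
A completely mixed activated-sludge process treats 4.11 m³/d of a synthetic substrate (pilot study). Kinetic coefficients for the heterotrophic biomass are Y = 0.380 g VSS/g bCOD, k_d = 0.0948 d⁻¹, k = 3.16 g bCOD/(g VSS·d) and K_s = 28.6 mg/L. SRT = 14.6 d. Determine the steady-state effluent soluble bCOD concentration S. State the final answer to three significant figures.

S ≈ 4.50 mg/L

For a completely mixed reactor with recycle the Lawrence–McCarty relation gives S = K_s·(1 + k_d·θ_c) / [θ_c·(Y·k − k_d) − 1] = 28.6 × (1 + 0.0948 × 14.6) / [14.6 × (0.380 × 3.16 − 0.0948) − 1] = 68.18 / 15.15 = 4.501 mg/L.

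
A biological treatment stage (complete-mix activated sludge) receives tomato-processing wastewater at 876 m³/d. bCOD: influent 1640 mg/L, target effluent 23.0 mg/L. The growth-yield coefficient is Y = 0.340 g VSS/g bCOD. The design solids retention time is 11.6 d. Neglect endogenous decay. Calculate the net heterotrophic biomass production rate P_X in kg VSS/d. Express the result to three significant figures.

No decay correction is needed, so Y_obs = Y = 0.340.
ΔS = 1640 − 23.0 = 1617 mg/L, so the substrate removal rate is 876 × 1617/1000 = 1416 kg bCOD/d.
P_X = Y_obs · Q(S₀ − S) = 0.3400 × 1416 = 481.6 kg VSS/d.

P_X ≈ 482 kg VSS/d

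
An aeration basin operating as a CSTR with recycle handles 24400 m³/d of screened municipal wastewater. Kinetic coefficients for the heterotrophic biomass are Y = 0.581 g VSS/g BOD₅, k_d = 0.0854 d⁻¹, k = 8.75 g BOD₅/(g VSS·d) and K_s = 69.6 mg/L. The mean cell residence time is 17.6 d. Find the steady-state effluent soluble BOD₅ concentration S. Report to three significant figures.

S ≈ 2.00 mg/L

From the Monod/SRT balance for a CMAS, S = K_s·(1+k_d θ_c)/[θ_c·(Y k − k_d) − 1] = 69.6 × (1 + 0.0854 × 17.6) / [17.6 × (0.581 × 8.75 − 0.0854) − 1] = 174.2 / 86.97 = 2.003 mg/L.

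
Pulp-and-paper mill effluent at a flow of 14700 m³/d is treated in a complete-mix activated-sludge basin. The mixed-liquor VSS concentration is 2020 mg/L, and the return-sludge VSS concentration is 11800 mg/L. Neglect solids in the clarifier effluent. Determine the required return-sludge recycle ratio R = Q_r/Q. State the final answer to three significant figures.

R = Q_r/Q = X/(X_r − X) = 2020 / (11800 − 2020) = 0.2065.

R ≈ 0.207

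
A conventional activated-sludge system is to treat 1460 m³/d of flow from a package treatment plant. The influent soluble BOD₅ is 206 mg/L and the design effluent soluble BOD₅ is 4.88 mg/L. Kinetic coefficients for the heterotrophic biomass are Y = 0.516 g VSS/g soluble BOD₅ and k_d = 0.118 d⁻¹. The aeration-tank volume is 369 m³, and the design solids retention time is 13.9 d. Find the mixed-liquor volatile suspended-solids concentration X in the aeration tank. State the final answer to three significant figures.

X ≈ 2160 mg/L

Solving the biomass balance for X: X = Y Q (S₀−S) θ_c / [V (1+k_d θ_c)] = 0.516 × 1460 × (206 − 4.88) × 13.9 / [369 × (1 + 0.118 × 13.9)] = 2162 mg/L.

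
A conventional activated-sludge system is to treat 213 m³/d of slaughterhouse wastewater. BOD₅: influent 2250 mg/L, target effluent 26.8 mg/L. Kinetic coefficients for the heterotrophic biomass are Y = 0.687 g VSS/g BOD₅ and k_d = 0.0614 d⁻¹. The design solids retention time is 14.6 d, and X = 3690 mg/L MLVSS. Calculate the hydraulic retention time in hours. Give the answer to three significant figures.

τ ≈ 76.5 h

Steady-state biomass mass balance: V·X·(1 + k_d·θ_c) = Y·Q·(S₀ − S)·θ_c, so V = 0.687 × 213 × (2250 − 26.8) × 14.6 / [3690 × (1 + 0.0614 × 14.6)] = 4.75×10^6 / 6998 = 678.7 m³.
Hydraulic retention time τ = V/Q = 678.7 / 213 = 3.187 d = 76.48 h.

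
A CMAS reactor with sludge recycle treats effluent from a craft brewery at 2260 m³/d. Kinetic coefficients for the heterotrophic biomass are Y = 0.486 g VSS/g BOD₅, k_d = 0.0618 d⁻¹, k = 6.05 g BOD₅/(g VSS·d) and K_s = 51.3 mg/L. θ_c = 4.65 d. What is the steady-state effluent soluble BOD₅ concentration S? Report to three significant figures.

For a completely mixed reactor with recycle the Lawrence–McCarty relation gives S = K_s·(1 + k_d·θ_c) / [θ_c·(Y·k − k_d) − 1] = 51.3 × (1 + 0.0618 × 4.65) / [4.65 × (0.486 × 6.05 − 0.0618) − 1] = 66.04 / 12.39 = 5.332 mg/L.

S ≈ 5.33 mg/L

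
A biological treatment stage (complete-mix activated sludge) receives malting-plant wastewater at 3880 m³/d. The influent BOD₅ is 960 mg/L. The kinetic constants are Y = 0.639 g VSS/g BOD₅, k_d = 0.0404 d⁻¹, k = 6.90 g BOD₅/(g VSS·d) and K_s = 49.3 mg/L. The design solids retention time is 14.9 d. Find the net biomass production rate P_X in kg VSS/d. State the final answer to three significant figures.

P_X ≈ 1480 kg VSS/d

For a completely mixed reactor with recycle the Lawrence–McCarty relation gives S = K_s·(1 + k_d·θ_c) / [θ_c·(Y·k − k_d) − 1] = 49.3 × (1 + 0.0404 × 14.9) / [14.9 × (0.639 × 6.90 − 0.0404) − 1] = 78.98 / 64.09 = 1.232 mg/L.
The observed yield is Y_obs = Y/(1 + k_d·θ_c) = 0.639 / (1 + 0.0404 × 14.9) = 0.639 / 1.602 = 0.3989 g VSS per g BOD₅ removed.
Q·(S₀ − S) = 3880 × (960 − 1.23) × 10⁻³ = 3720 kg/d removed.
Net biomass production P_X = Y_obs × Q·(S₀ − S) = 0.3989 × 3720 = 1484 kg VSS/d.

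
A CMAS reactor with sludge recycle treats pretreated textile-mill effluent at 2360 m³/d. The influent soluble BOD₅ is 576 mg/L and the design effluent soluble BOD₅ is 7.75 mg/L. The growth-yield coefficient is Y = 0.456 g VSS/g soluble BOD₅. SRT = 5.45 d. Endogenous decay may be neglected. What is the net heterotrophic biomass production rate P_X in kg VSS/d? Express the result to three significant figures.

P_X ≈ 612 kg VSS/d

No decay correction is needed, so Y_obs = Y = 0.456.
ΔS = 576 − 7.75 = 568.2 mg/L, so the substrate removal rate is 2360 × 568.2/1000 = 1341 kg soluble BOD₅/d.
P_X = Y_obs · Q(S₀ − S) = 0.4560 × 1341 = 611.5 kg VSS/d.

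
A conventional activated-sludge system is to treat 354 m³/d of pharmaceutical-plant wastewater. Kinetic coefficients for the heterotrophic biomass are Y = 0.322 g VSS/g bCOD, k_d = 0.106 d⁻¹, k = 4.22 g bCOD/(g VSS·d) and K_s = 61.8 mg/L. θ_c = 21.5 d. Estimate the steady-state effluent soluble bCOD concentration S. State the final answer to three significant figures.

Effluent substrate depends only on kinetics and SRT: S = K_s(1 + k_d θ_c) / [θ_c(Yk − k_d) − 1] = 61.8 × (1 + 0.106 × 21.5) / [21.5 × (0.322 × 4.22 − 0.106) − 1] = 202.6 / 25.94 = 7.813 mg/L.

S ≈ 7.81 mg/L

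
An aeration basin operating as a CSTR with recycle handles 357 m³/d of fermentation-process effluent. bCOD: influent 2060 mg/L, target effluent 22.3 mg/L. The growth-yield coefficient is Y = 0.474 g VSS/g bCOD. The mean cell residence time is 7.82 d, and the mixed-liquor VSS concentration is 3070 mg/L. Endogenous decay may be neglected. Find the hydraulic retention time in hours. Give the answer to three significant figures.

With k_d = 0 the design equation reduces to V = Y Q (S₀−S) θ_c / X = 0.474 × 357 × (2060 − 22.3) × 7.82 / 3070 = 878.3 m³.
τ = V/Q = 878.3/357 = 2.460 d, or 59.05 h.

τ ≈ 59.0 h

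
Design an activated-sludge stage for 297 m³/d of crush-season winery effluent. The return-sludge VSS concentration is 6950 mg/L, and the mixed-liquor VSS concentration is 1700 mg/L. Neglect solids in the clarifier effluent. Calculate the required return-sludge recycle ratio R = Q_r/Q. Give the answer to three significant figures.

R = Q_r/Q = X/(X_r − X) = 1700 / (6950 − 1700) = 0.3238.

R ≈ 0.324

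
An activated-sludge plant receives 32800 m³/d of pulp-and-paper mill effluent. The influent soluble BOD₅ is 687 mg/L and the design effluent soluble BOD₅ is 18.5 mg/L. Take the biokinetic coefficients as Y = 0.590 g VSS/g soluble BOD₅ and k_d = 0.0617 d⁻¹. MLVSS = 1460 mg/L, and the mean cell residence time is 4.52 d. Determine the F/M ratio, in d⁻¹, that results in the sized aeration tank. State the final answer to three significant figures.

F/M ≈ 0.493 d⁻¹

Steady-state biomass mass balance: V·X·(1 + k_d·θ_c) = Y·Q·(S₀ − S)·θ_c, so V = 0.590 × 32800 × (687 − 18.5) × 4.52 / [1460 × (1 + 0.0617 × 4.52)] = 5.85×10^7 / 1867 = 31317 m³.
F/M = Q·S₀ / (V·X) = 32800 × 687 / (31317 × 1460) = 0.4928 g soluble BOD₅·(g VSS·d)⁻¹.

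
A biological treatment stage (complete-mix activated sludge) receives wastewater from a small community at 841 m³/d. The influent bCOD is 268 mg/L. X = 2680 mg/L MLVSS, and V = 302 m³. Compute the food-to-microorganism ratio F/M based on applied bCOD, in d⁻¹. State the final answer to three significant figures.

F/M = applied load / biomass = Q·S₀/(V·X) = 841 × 268 / (302.0 × 2680) = 0.2785 d⁻¹.

F/M ≈ 0.278 d⁻¹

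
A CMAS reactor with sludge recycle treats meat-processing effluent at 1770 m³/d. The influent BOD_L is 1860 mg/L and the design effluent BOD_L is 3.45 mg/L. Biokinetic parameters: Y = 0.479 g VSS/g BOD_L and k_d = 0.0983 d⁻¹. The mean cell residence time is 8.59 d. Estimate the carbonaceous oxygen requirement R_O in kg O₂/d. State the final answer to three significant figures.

R_O ≈ 2070 kg O₂/d

Y_obs = Y / (1 + k_d θ_c) = 0.479 / (1 + 0.0983 × 8.59) = 0.479 / 1.844 = 0.2597.
ΔS = 1860 − 3.45 = 1857 mg/L, so the substrate removal rate is 1770 × 1857/1000 = 3286 kg BOD_L/d.
Net sludge production P_X = 0.2597 × 3286 = 853.4 kg VSS/d.
R_O = Q·(S₀ − S) − 1.42·P_X = 3286 − 1.42 × 853.4 = 2074 kg O₂/d.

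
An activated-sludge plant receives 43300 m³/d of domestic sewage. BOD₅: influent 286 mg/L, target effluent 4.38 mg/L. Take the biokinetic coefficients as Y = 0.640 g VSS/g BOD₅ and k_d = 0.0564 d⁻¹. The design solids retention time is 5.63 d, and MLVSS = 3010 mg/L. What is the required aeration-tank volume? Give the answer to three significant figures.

V ≈ 11100 m³

Rearranging the biomass balance for a CMAS with decay, V = Y·Q·ΔS·θ_c / [X·(1+k_d θ_c)] = 0.640 × 43300 × (286 − 4.38) × 5.63 / [3010 × (1 + 0.0564 × 5.63)] = 4.39×10^7 / 3966 = 11079 m³.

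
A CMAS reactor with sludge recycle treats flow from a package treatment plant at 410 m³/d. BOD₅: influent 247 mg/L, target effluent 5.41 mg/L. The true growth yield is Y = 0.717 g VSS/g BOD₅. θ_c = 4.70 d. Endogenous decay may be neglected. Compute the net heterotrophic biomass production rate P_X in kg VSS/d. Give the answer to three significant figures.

With endogenous decay neglected, the observed yield equals the true yield: Y_obs = Y = 0.717 g VSS/g BOD₅.
ΔS = 247 − 5.41 = 241.6 mg/L, so the substrate removal rate is 410 × 241.6/1000 = 99.05 kg BOD₅/d.
P_X = Y_obs · Q(S₀ − S) = 0.7170 × 99.05 = 71.02 kg VSS/d.

P_X ≈ 71.0 kg VSS/d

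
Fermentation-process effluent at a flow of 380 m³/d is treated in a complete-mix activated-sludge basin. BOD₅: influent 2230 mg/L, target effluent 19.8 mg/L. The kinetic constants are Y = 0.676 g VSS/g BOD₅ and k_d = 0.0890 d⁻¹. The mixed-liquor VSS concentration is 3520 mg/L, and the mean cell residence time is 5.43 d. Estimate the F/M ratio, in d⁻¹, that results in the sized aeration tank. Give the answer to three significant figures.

From the SRT design equation V = Y Q (S₀−S) θ_c / [X (1 + k_d θ_c)] = 0.676 × 380 × (2230 − 19.8) × 5.43 / [3520 × (1 + 0.0890 × 5.43)] = 3.08×10^6 / 5221 = 590.5 m³.
Food-to-microorganism ratio F/M = Q S₀ / (V X) = 380 × 2230 / (590.5 × 3520) = 0.4077 d⁻¹.

F/M ≈ 0.408 d⁻¹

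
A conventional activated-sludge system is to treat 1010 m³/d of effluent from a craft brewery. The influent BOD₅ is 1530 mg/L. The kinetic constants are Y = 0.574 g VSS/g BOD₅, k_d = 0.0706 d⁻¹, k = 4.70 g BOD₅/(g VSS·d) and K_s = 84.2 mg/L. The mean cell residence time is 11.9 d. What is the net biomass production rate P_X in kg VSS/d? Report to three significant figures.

P_X ≈ 480 kg VSS/d

For a completely mixed reactor with recycle the Lawrence–McCarty relation gives S = K_s·(1 + k_d·θ_c) / [θ_c·(Y·k − k_d) − 1] = 84.2 × (1 + 0.0706 × 11.9) / [11.9 × (0.574 × 4.70 − 0.0706) − 1] = 154.9 / 30.26 = 5.120 mg/L.
Correct the yield for decay: Y_obs = Y/(1 + k_d θ_c) = 0.574 / (1 + 0.0706 × 11.9) = 0.574 / 1.840 = 0.3119.
ΔS = 1530 − 5.12 = 1525 mg/L, so the substrate removal rate is 1010 × 1525/1000 = 1540 kg BOD₅/d.
P_X = Y_obs · Q(S₀ − S) = 0.3119 × 1540 = 480.4 kg VSS/d.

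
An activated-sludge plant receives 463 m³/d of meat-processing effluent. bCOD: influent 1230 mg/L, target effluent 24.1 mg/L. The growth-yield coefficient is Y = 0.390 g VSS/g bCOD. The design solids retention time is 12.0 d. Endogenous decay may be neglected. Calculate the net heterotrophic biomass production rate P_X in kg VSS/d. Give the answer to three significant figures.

P_X ≈ 218 kg VSS/d

Since k_d ≈ 0, Y_obs = Y = 0.390 g VSS/g bCOD.
ΔS = 1230 − 24.1 = 1206 mg/L, so the substrate removal rate is 463 × 1206/1000 = 558.3 kg bCOD/d.
Biomass produced: P_X = Y_obs·Q·ΔS = 0.3900 × 558.3 ≈ 217.7 kg VSS/d.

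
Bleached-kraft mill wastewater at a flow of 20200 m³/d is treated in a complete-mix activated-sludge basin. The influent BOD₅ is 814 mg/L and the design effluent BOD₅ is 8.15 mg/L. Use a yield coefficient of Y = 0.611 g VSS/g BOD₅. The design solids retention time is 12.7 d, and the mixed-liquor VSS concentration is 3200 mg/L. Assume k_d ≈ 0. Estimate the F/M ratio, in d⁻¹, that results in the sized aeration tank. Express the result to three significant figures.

Biomass mass balance (decay neglected): V·X = Y·Q·(S₀ − S)·θ_c, so V = 0.611 × 20200 × (814 − 8.15) × 12.7 / 3200 = 39473 m³.
Food-to-microorganism ratio F/M = Q S₀ / (V X) = 20200 × 814 / (39473 × 3200) = 0.1302 d⁻¹.

F/M ≈ 0.130 d⁻¹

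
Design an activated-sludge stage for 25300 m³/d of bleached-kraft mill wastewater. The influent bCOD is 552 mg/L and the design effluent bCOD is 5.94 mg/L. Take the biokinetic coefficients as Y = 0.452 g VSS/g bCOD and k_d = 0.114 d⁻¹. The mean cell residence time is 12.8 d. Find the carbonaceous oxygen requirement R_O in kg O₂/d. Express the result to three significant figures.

Y_obs = Y / (1 + k_d θ_c) = 0.452 / (1 + 0.114 × 12.8) = 0.452 / 2.459 = 0.1838.
ΔS = 552 − 5.94 = 546.1 mg/L, so the substrate removal rate is 25300 × 546.1/1000 = 13815 kg bCOD/d.
Biomass synthesised: P_X = Y_obs × 13815 = 2539 kg VSS/d.
Carbonaceous O₂ demand = substrate oxidised − cell-mass equivalent = 13815 − 1.42 × 2539 = 10210 kg O₂/d.

R_O ≈ 10200 kg O₂/d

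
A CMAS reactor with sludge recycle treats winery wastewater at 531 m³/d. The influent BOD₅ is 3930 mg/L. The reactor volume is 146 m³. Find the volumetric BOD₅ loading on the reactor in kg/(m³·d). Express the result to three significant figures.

Applied BOD₅ load per unit volume = Q·S₀/V = (531 × 3930/1000)/146.0 = 14.29 kg BOD₅·m⁻³·d⁻¹.

L_v ≈ 14.3 kg BOD₅/(m³·d)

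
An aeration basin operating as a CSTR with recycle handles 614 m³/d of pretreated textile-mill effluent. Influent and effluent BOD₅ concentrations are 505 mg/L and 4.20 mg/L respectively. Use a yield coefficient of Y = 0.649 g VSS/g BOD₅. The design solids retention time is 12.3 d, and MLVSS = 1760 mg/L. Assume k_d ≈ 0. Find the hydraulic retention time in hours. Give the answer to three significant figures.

τ ≈ 54.5 h

Biomass mass balance (decay neglected): V·X = Y·Q·(S₀ − S)·θ_c, so V = 0.649 × 614 × (505 − 4.20) × 12.3 / 1760 = 1395 m³.
τ = V/Q = 1395/614 = 2.271 d, or 54.51 h.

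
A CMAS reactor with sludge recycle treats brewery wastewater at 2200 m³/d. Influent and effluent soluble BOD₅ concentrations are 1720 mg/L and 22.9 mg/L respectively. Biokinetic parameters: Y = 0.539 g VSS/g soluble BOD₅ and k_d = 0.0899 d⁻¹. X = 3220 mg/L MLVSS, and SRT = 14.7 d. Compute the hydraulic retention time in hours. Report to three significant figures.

τ ≈ 43.2 h

Rearranging the biomass balance for a CMAS with decay, V = Y·Q·ΔS·θ_c / [X·(1+k_d θ_c)] = 0.539 × 2200 × (1720 − 22.9) × 14.7 / [3220 × (1 + 0.0899 × 14.7)] = 2.96×10^7 / 7475 = 3957 m³.
HRT = V/Q = 3957 m³ / 2200 m³·d⁻¹ = 1.799 d × 24 = 43.17 h.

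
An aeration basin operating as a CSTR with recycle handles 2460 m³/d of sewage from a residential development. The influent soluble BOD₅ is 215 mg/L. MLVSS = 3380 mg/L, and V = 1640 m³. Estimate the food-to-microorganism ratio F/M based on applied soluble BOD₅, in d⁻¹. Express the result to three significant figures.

F/M ≈ 0.0954 d⁻¹

Food-to-microorganism ratio F/M = Q S₀ / (V X) = 2460 × 215 / (1640 × 3380) = 0.09541 d⁻¹.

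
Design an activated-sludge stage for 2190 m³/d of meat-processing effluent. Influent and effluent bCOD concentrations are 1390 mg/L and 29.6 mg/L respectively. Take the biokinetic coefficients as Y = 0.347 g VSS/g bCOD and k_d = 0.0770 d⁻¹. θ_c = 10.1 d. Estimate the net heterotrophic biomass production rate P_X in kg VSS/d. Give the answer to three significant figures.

Y_obs = Y / (1 + k_d θ_c) = 0.347 / (1 + 0.0770 × 10.1) = 0.347 / 1.778 = 0.1952.
Mass of bCOD removed per day: Q(S₀ − S) = 2190 × 1360 g/m³ = 2979 kg/d.
Biomass produced: P_X = Y_obs·Q·ΔS = 0.1952 × 2979 ≈ 581.5 kg VSS/d.

P_X ≈ 582 kg VSS/d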